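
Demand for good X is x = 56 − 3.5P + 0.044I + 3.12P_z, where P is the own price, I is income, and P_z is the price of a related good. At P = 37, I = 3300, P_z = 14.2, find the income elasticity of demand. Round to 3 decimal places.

At the given point, x = 56 − 3.5(37) + 0.044(3300) + 3.12(14.2) = 56 − 129.5 + 145.2 + 44.304 = 116.004.
∂x/∂I = +0.044, so E_I = 0.044·(3300/116.004) ≈ 1.252.
E_I > 1: normal good (luxury).

1.252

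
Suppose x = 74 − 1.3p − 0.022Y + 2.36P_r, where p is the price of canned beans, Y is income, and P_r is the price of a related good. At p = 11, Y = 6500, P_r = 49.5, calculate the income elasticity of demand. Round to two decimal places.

First evaluate x: 74 − 1.3(11) − 0.022(6500) + 2.36(49.5) = 74 − 14.3 − 143 + 116.82 = 33.52.
∂x/∂Y = −0.022, so E_I = -0.022·(6500/33.52) ≈ -4.27.
E_I < 0: inferior good.

-4.27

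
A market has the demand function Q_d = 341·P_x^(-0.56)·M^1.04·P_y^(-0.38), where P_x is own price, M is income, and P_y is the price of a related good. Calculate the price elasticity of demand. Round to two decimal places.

-0.56

For a Cobb–Douglas (constant-elasticity) form Q_d = A·P_x^α·…, the elasticity with respect to P_x equals the exponent α at every point.
Here the exponent on P_x is -0.56, so the price elasticity of demand is -0.56.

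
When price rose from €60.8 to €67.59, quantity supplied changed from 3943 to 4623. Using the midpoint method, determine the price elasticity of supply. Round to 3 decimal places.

%Δq = (4623 − 3943)/[(3943 + 4623)/2] = 680/4283 ≈ 0.1588.
%ΔP = (67.59 − 60.8)/[(60.8 + 67.59)/2] = 6.79/64.195 ≈ 0.1058.
Arc elasticity E = %Δq/%ΔP ≈ 0.1588/0.1058 ≈ 1.501.
|E| > 1: supply is elastic over this range.

1.501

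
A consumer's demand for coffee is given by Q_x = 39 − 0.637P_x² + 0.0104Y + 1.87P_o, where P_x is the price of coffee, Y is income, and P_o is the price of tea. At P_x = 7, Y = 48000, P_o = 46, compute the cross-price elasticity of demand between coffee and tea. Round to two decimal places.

0.15

Substituting, Q_x = 39 − 0.637(7)² + 0.0104(48000) + 1.87(46) = 39 − 31.213 + 499.2 + 86.02 = 593.007.
∂Q_x/∂P_o = +1.87, so E_xy = 1.87·(46/593.007) ≈ 0.15.
E_xy > 0: the goods are substitutes.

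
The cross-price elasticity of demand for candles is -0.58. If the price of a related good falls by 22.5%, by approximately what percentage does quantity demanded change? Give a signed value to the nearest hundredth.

%ΔQ ≈ E × %ΔP_y = (-0.58) × (-22.5%) = 13.05%.

13.05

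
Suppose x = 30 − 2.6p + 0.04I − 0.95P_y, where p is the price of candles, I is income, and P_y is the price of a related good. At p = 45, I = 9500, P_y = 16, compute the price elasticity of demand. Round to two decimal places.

At the given point, x = 30 − 2.6(45) + 0.04(9500) − 0.95(16) = 30 − 117 + 380 − 15.2 = 277.8.
∂x/∂p = −2.6, so E_p = (−2.6)·(45/277.8) ≈ -0.42.
|E_p| < 1: demand is inelastic.

-0.42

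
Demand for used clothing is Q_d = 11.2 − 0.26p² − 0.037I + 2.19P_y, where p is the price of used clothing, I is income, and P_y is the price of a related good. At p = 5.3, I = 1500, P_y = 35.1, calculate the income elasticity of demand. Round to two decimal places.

Substituting, Q_d = 11.2 − 0.26(5.3)² − 0.037(1500) + 2.19(35.1) = 11.2 − 7.3034 − 55.5 + 76.869 = 25.2656.
∂Q_d/∂I = −0.037, so E_I = -0.037·(1500/25.2656) ≈ -2.20.
E_I < 0: inferior good.

-2.20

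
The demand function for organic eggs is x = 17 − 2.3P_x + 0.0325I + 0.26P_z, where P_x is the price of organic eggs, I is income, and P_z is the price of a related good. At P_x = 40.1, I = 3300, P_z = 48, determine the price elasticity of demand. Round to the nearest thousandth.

At the given point, x = 17 − 2.3(40.1) + 0.0325(3300) + 0.26(48) = 17 − 92.23 + 107.25 + 12.48 = 44.5.
∂x/∂P_x = −2.3, so E_p = (−2.3)·(40.1/44.5) ≈ -2.073.
|E_p| > 1: demand is elastic.

-2.073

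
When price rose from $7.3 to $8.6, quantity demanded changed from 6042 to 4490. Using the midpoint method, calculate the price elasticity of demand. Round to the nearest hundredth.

-1.80

%Δq = (4490 − 6042)/[(6042 + 4490)/2] = -1552/5266 ≈ -0.2947.
%Δp = (8.6 − 7.3)/[(7.3 + 8.6)/2] = 1.3/7.95 ≈ 0.1635.
Arc elasticity E = %Δq/%Δp ≈ -0.2947/0.1635 ≈ -1.80.
|E| > 1: demand is elastic over this range.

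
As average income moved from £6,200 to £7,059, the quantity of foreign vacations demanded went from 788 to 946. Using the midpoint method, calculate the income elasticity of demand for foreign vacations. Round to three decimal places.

1.406

%ΔQ = (946 − 788)/[(788+946)/2] = 158/867 ≈ 0.1822.
%ΔM = (7,059 − 6,200)/[(6,200+7,059)/2] = 859/6629.5 ≈ 0.1296.
E_I = %ΔQ/%ΔM ≈ 1.406.
E_I > 1: normal good (luxury).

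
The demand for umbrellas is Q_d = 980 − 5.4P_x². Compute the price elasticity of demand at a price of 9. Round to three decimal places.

At P_x = 9, Q_d = 542.6.
dQ_d/dP_x = −2·5.4·P_x = −97.2.
Point elasticity E = (dQ_d/dP_x)·(P_x/Q_d) = -97.2 × 9/542.6 ≈ -1.612.
|E| > 1, so demand is elastic at this price.

-1.612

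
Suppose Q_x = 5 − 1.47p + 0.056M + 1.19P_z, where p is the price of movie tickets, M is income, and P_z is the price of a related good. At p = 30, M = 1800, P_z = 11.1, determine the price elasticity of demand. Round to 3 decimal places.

Substituting, Q_x = 5 − 1.47(30) + 0.056(1800) + 1.19(11.1) = 5 − 44.1 + 100.8 + 13.209 = 74.909.
∂Q_x/∂p = −1.47, so E_p = (−1.47)·(30/74.909) ≈ -0.589.
|E_p| < 1: demand is inelastic.

-0.589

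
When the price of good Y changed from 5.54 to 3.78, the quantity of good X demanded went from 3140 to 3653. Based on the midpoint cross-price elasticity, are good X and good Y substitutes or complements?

%ΔQ_x = (3653 − 3140)/[(3140+3653)/2] = 513/3396.5 ≈ 0.1510.
%ΔP_y = (3.78 − 5.54)/[(5.54+3.78)/2] ≈ -0.3777.
E_xy = 0.1510/-0.3777 ≈ -0.400.
E_xy < 0, so the goods are complements.

complements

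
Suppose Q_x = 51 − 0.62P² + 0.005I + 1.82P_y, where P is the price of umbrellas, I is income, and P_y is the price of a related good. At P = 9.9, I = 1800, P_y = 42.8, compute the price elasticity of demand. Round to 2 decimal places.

-1.58

Q_x = 51 − 0.62(9.9)² + 0.005(1800) + 1.82(42.8) = 51 − 60.7662 + 9 + 77.896 = 77.1298.
∂Q_x/∂P = −2·0.62·P = -12.276, so E_p = -12.276·(9.9/77.1298) ≈ -1.58.
|E_p| > 1: demand is elastic.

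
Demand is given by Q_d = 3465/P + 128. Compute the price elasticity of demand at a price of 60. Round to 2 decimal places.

-0.31

At P = 60, Q_d = 185.75.
dQ_d/dP = −3465/P² = −0.9625.
Point elasticity E = (dQ_d/dP)·(P/Q_d) = -0.9625 × 60/185.75 ≈ -0.31.
|E| < 1, so demand is inelastic at this price.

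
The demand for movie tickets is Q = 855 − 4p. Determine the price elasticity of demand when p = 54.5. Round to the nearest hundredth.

-0.34

At p = 54.5, Q = 637.
dQ/dp = −4.
Point elasticity E = (dQ/dp)·(p/Q) = -4 × 54.5/637 ≈ -0.34.
|E| < 1, so demand is inelastic at this price.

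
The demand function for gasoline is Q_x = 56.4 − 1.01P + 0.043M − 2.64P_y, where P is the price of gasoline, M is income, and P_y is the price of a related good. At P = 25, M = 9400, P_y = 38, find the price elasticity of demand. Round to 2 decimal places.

Q_x = 56.4 − 1.01(25) + 0.043(9400) − 2.64(38) = 56.4 − 25.25 + 404.2 − 100.32 = 335.03.
∂Q_x/∂P = −1.01, so E_p = (−1.01)·(25/335.03) ≈ -0.08.
|E_p| < 1: demand is inelastic.

-0.08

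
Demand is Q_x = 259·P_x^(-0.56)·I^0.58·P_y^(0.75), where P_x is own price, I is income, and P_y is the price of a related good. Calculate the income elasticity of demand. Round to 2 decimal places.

0.58

For a Cobb–Douglas (constant-elasticity) form Q_x = A·I^α·…, the elasticity with respect to I equals the exponent α at every point.
Here the exponent on I is 0.58, so the income elasticity of demand is 0.58.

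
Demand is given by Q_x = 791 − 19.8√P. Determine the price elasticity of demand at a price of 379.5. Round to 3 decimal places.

At P = 379.5, Q_x = 405.281.
dQ_x/dP = −19.8/(2√P) = −19.8/(2·19.4808).
Point elasticity E = (dQ_x/dP)·(P/Q_x) = -0.5082 × 379.5/405.281 ≈ -0.476.
|E| < 1, so demand is inelastic at this price.

-0.476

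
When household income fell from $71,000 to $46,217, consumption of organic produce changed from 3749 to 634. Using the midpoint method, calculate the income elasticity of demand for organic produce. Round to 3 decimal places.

%ΔQ = (634 − 3749)/[(3749+634)/2] = -3115/2191.5 ≈ -1.4214.
%ΔY = (46,217 − 71,000)/[(71,000+46,217)/2] = -24783/58608.5 ≈ -0.4229.
E_I = %ΔQ/%ΔY ≈ 3.361.
E_I > 1: normal good (luxury).

3.361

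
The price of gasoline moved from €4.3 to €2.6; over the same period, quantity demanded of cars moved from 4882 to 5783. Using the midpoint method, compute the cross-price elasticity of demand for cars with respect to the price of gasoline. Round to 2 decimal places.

%ΔQ_x = (5783 − 4882)/[(4882+5783)/2] = 901/5332.5 ≈ 0.1690.
%ΔP_y = (2.6 − 4.3)/[(4.3+2.6)/2] ≈ -0.4928.
E_xy = 0.1690/-0.4928 ≈ -0.34.
E_xy < 0, so cars and gasoline are complements.

-0.34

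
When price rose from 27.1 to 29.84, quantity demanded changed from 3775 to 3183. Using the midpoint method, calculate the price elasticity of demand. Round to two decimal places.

%ΔQ = (3183 − 3775)/[(3775 + 3183)/2] = -592/3479 ≈ -0.1702.
%Δp = (29.84 − 27.1)/[(27.1 + 29.84)/2] = 2.74/28.47 ≈ 0.0962.
Arc elasticity E = %ΔQ/%Δp ≈ -0.1702/0.0962 ≈ -1.77.
|E| > 1: demand is elastic over this range.

-1.77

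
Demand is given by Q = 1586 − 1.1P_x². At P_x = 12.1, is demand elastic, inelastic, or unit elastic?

At P_x = 12.1, Q = 1424.949.
dQ/dP_x = −2·1.1·P_x = −26.62.
Point elasticity E = (dQ/dP_x)·(P_x/Q) = -26.62 × 12.1/1424.949 ≈ -0.226.
|E| ≈ 0.226 < 1, so demand is inelastic.

inelastic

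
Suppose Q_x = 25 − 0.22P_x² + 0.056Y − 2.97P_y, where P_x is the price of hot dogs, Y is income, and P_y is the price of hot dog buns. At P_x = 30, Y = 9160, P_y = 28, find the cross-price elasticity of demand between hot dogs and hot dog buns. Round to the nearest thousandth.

Substituting, Q_x = 25 − 0.22(30)² + 0.056(9160) − 2.97(28) = 25 − 198 + 512.96 − 83.16 = 256.8.
∂Q_x/∂P_y = −2.97, so E_xy = -2.97·(28/256.8) ≈ -0.324.
E_xy < 0: the goods are complements.

-0.324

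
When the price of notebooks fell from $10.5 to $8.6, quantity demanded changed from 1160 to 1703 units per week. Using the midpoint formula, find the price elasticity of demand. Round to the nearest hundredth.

%ΔQ = (1703 − 1160)/[(1160 + 1703)/2] = 543/1431.5 ≈ 0.3793.
%ΔP = (8.6 − 10.5)/[(10.5 + 8.6)/2] = -1.9/9.55 ≈ -0.1990.
Arc elasticity E = %ΔQ/%ΔP ≈ 0.3793/-0.1990 ≈ -1.91.
|E| > 1: demand is elastic over this range.

-1.91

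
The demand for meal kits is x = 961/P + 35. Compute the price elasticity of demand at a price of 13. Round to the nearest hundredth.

-0.68

At P = 13, x = 108.9231.
dx/dP = −961/P² = −5.6864.
Point elasticity E = (dx/dP)·(P/x) = -5.6864 × 13/108.9231 ≈ -0.68.
|E| < 1, so demand is inelastic at this price.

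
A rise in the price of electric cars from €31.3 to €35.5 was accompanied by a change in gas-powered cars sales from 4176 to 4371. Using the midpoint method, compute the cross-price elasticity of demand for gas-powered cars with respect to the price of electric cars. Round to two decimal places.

0.36

%ΔQ_x = (4371 − 4176)/[(4176+4371)/2] = 195/4273.5 ≈ 0.0456.
%ΔP_y = (35.5 − 31.3)/[(31.3+35.5)/2] ≈ 0.1257.
E_xy = 0.0456/0.1257 ≈ 0.36.
E_xy > 0, so gas-powered cars and electric cars are substitutes.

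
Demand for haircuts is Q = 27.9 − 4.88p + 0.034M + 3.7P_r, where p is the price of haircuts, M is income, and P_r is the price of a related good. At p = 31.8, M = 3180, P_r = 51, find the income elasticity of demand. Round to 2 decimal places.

Evaluating quantity at (p, M, P_r) gives Q = 27.9 − 4.88(31.8) + 0.034(3180) + 3.7(51) = 27.9 − 155.184 + 108.12 + 188.7 = 169.536.
∂Q/∂M = +0.034, so E_I = 0.034·(3180/169.536) ≈ 0.64.
E_I ∈ (0,1): normal good (necessity).

0.64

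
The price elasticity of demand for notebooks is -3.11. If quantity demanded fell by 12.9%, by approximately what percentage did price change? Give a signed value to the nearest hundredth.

%ΔQ ≈ E × %ΔP ⇒ %ΔP = %ΔQ / E = (-12.9%)/(-3.11) ≈ 4.15%.

4.15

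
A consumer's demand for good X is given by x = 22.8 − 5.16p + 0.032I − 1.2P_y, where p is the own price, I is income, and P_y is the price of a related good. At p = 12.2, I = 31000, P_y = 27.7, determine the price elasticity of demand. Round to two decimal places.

At the given point, x = 22.8 − 5.16(12.2) + 0.032(31000) − 1.2(27.7) = 22.8 − 62.952 + 992 − 33.24 = 918.608.
∂x/∂p = −5.16, so E_p = (−5.16)·(12.2/918.608) ≈ -0.07.
|E_p| < 1: demand is inelastic.

-0.07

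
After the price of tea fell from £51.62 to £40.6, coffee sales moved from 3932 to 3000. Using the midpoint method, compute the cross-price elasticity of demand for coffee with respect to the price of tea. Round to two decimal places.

%ΔQ_x = (3000 − 3932)/[(3932+3000)/2] = -932/3466 ≈ -0.2689.
%ΔP_y = (40.6 − 51.62)/[(51.62+40.6)/2] ≈ -0.2390.
E_xy = -0.2689/-0.2390 ≈ 1.13.
E_xy > 0, so coffee and tea are substitutes.

1.13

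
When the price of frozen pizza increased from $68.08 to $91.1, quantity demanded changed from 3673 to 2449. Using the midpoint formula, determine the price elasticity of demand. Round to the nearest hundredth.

-1.38

%ΔQ = (2449 − 3673)/[(3673 + 2449)/2] = -1224/3061 ≈ -0.3999.
%ΔP = (91.1 − 68.08)/[(68.08 + 91.1)/2] = 23.02/79.59 ≈ 0.2892.
Arc elasticity E = %ΔQ/%ΔP ≈ -0.3999/0.2892 ≈ -1.38.
|E| > 1: demand is elastic over this range.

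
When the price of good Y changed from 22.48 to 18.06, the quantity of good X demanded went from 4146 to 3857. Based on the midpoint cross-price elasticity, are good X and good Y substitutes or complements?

substitutes

%ΔQ_x = (3857 − 4146)/[(4146+3857)/2] = -289/4001.5 ≈ -0.0722.
%ΔP_y = (18.06 − 22.48)/[(22.48+18.06)/2] ≈ -0.2181.
E_xy = -0.0722/-0.2181 ≈ 0.331.
E_xy > 0, so the goods are substitutes.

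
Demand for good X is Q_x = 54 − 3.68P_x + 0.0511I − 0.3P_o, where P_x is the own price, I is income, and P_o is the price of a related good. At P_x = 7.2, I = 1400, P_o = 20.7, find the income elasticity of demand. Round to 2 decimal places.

0.77

Evaluating quantity at (P_x, I, P_o) gives Q_x = 54 − 3.68(7.2) + 0.0511(1400) − 0.3(20.7) = 54 − 26.496 + 71.54 − 6.21 = 92.834.
∂Q_x/∂I = +0.0511, so E_I = 0.0511·(1400/92.834) ≈ 0.77.
E_I ∈ (0,1): normal good (necessity).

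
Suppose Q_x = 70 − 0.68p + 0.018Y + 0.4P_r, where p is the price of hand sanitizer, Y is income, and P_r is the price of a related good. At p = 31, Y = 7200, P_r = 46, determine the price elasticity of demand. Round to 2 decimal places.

-0.11

Substituting, Q_x = 70 − 0.68(31) + 0.018(7200) + 0.4(46) = 70 − 21.08 + 129.6 + 18.4 = 196.92.
∂Q_x/∂p = −0.68, so E_p = (−0.68)·(31/196.92) ≈ -0.11.
|E_p| < 1: demand is inelastic.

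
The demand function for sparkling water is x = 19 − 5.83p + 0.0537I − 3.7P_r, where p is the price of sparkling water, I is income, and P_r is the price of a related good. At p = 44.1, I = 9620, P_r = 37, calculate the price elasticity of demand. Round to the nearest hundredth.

First evaluate x: 19 − 5.83(44.1) + 0.0537(9620) − 3.7(37) = 19 − 257.103 + 516.594 − 136.9 = 141.591.
∂x/∂p = −5.83, so E_p = (−5.83)·(44.1/141.591) ≈ -1.82.
|E_p| > 1: demand is elastic.

-1.82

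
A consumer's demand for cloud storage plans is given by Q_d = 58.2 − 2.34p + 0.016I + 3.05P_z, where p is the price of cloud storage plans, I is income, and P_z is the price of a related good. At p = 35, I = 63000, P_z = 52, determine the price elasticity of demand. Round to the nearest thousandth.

-0.072

Substituting, Q_d = 58.2 − 2.34(35) + 0.016(63000) + 3.05(52) = 58.2 − 81.9 + 1008 + 158.6 = 1142.9.
∂Q_d/∂p = −2.34, so E_p = (−2.34)·(35/1142.9) ≈ -0.072.
|E_p| < 1: demand is inelastic.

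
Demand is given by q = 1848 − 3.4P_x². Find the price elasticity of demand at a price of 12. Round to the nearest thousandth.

-0.721

At P_x = 12, q = 1358.4.
dq/dP_x = −2·3.4·P_x = −81.6.
Point elasticity E = (dq/dP_x)·(P_x/q) = -81.6 × 12/1358.4 ≈ -0.721.
|E| < 1, so demand is inelastic at this price.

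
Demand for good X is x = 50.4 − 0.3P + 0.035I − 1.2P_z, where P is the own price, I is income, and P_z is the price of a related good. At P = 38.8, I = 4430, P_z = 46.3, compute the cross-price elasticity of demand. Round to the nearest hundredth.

-0.40

First evaluate x: 50.4 − 0.3(38.8) + 0.035(4430) − 1.2(46.3) = 50.4 − 11.64 + 155.05 − 55.56 = 138.25.
∂x/∂P_z = −1.2, so E_xy = -1.2·(46.3/138.25) ≈ -0.40.
E_xy < 0: the goods are complements.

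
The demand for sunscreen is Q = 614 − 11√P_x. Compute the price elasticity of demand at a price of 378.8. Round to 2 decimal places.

-0.27

At P_x = 378.8, Q = 399.9094.
dQ/dP_x = −11/(2√P_x) = −11/(2·19.4628).
Point elasticity E = (dQ/dP_x)·(P_x/Q) = -0.2826 × 378.8/399.9094 ≈ -0.27.
|E| < 1, so demand is inelastic at this price.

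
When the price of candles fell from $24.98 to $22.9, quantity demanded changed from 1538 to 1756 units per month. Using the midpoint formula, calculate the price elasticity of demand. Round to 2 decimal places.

-1.52

%ΔQ = (1756 − 1538)/[(1538 + 1756)/2] = 218/1647 ≈ 0.1324.
%ΔP = (22.9 − 24.98)/[(24.98 + 22.9)/2] = -2.08/23.94 ≈ -0.0869.
Arc elasticity E = %ΔQ/%ΔP ≈ 0.1324/-0.0869 ≈ -1.52.
|E| > 1: demand is elastic over this range.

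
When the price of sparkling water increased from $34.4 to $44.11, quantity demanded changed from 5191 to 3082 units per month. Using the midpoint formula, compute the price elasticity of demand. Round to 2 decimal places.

-2.06

%ΔQ = (3082 − 5191)/[(5191 + 3082)/2] = -2109/4136.5 ≈ -0.5099.
%ΔP = (44.11 − 34.4)/[(34.4 + 44.11)/2] = 9.71/39.255 ≈ 0.2474.
Arc elasticity E = %ΔQ/%ΔP ≈ -0.5099/0.2474 ≈ -2.06.
|E| > 1: demand is elastic over this range.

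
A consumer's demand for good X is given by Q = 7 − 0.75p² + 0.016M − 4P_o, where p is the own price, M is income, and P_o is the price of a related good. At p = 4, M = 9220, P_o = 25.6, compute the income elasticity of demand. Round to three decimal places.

Q = 7 − 0.75(4)² + 0.016(9220) − 4(25.6) = 7 − 12 + 147.52 − 102.4 = 40.12.
∂Q/∂M = +0.016, so E_I = 0.016·(9220/40.12) ≈ 3.677.
E_I > 1: normal good (luxury).

3.677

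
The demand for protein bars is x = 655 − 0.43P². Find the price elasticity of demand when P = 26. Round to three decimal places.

-1.596

At P = 26, x = 364.32.
dx/dP = −2·0.43·P = −22.36.
Point elasticity E = (dx/dP)·(P/x) = -22.36 × 26/364.32 ≈ -1.596.
|E| > 1, so demand is elastic at this price.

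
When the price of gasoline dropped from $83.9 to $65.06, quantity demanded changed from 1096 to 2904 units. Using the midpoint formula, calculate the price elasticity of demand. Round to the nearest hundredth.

%Δq = (2904 − 1096)/[(1096 + 2904)/2] = 1808/2000 ≈ 0.9040.
%ΔP = (65.06 − 83.9)/[(83.9 + 65.06)/2] = -18.84/74.48 ≈ -0.2530.
Arc elasticity E = %Δq/%ΔP ≈ 0.9040/-0.2530 ≈ -3.57.
|E| > 1: demand is elastic over this range.

-3.57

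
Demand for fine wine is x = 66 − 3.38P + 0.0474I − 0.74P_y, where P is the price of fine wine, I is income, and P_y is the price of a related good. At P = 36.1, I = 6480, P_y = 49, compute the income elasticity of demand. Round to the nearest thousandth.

Evaluating quantity at (P, I, P_y) gives x = 66 − 3.38(36.1) + 0.0474(6480) − 0.74(49) = 66 − 122.018 + 307.152 − 36.26 = 214.874.
∂x/∂I = +0.0474, so E_I = 0.0474·(6480/214.874) ≈ 1.429.
E_I > 1: normal good (luxury).

1.429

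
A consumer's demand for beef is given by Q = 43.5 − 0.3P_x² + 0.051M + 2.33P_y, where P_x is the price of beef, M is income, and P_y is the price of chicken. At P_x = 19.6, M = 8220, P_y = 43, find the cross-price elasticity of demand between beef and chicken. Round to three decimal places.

0.224

At the given point, Q = 43.5 − 0.3(19.6)² + 0.051(8220) + 2.33(43) = 43.5 − 115.248 + 419.22 + 100.19 = 447.662.
∂Q/∂P_y = +2.33, so E_xy = 2.33·(43/447.662) ≈ 0.224.
E_xy > 0: the goods are substitutes.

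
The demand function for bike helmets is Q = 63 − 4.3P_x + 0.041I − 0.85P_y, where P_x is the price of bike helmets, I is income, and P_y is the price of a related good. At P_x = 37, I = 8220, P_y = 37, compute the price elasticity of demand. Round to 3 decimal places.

Q = 63 − 4.3(37) + 0.041(8220) − 0.85(37) = 63 − 159.1 + 337.02 − 31.45 = 209.47.
∂Q/∂P_x = −4.3, so E_p = (−4.3)·(37/209.47) ≈ -0.760.
|E_p| < 1: demand is inelastic.

-0.760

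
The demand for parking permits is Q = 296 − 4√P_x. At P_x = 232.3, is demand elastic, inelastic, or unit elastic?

inelastic

At P_x = 232.3, Q = 235.0344.
dQ/dP_x = −4/(2√P_x) = −4/(2·15.2414).
Point elasticity E = (dQ/dP_x)·(P_x/Q) = -0.1312 × 232.3/235.0344 ≈ -0.130.
|E| ≈ 0.130 < 1, so demand is inelastic.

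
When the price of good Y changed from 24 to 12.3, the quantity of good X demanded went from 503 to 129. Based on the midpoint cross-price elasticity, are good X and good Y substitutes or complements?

%ΔQ_x = (129 − 503)/[(503+129)/2] = -374/316 ≈ -1.1835.
%ΔP_y = (12.3 − 24)/[(24+12.3)/2] ≈ -0.6446.
E_xy = -1.1835/-0.6446 ≈ 1.836.
E_xy > 0, so the goods are substitutes.

substitutes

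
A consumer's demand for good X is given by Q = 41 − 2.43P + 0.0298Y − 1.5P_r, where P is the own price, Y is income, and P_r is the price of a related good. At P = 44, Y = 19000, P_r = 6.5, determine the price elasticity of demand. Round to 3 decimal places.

-0.218

Substituting, Q = 41 − 2.43(44) + 0.0298(19000) − 1.5(6.5) = 41 − 106.92 + 566.2 − 9.75 = 490.53.
∂Q/∂P = −2.43, so E_p = (−2.43)·(44/490.53) ≈ -0.218.
|E_p| < 1: demand is inelastic.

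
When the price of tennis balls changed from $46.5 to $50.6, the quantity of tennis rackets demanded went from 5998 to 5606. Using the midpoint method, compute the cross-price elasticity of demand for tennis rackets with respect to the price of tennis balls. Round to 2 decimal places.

-0.80

%ΔQ_x = (5606 − 5998)/[(5998+5606)/2] = -392/5802 ≈ -0.0676.
%ΔP_y = (50.6 − 46.5)/[(46.5+50.6)/2] ≈ 0.0844.
E_xy = -0.0676/0.0844 ≈ -0.80.
E_xy < 0, so tennis rackets and tennis balls are complements.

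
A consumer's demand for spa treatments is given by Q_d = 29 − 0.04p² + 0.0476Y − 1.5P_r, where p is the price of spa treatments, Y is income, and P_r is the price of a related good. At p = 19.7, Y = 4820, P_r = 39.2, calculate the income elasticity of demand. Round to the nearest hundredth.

1.25

At the given point, Q_d = 29 − 0.04(19.7)² + 0.0476(4820) − 1.5(39.2) = 29 − 15.5236 + 229.432 − 58.8 = 184.1084.
∂Q_d/∂Y = +0.0476, so E_I = 0.0476·(4820/184.1084) ≈ 1.25.
E_I > 1: normal good (luxury).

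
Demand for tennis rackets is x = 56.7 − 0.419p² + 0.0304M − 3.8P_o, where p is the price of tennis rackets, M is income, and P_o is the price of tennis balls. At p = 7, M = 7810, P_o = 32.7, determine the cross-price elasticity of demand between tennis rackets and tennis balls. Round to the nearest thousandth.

Evaluating quantity at (p, M, P_o) gives x = 56.7 − 0.419(7)² + 0.0304(7810) − 3.8(32.7) = 56.7 − 20.531 + 237.424 − 124.26 = 149.333.
∂x/∂P_o = −3.8, so E_xy = -3.8·(32.7/149.333) ≈ -0.832.
E_xy < 0: the goods are complements.

-0.832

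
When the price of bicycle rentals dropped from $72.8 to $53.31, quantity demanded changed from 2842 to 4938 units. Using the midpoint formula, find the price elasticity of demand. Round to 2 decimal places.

%ΔQ = (4938 − 2842)/[(2842 + 4938)/2] = 2096/3890 ≈ 0.5388.
%ΔP = (53.31 − 72.8)/[(72.8 + 53.31)/2] = -19.49/63.055 ≈ -0.3091.
Arc elasticity E = %ΔQ/%ΔP ≈ 0.5388/-0.3091 ≈ -1.74.
|E| > 1: demand is elastic over this range.

-1.74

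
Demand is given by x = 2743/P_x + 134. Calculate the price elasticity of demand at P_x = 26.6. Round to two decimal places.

At P_x = 26.6, x = 237.1203.
dx/dP_x = −2743/P_x² = −3.8767.
Point elasticity E = (dx/dP_x)·(P_x/x) = -3.8767 × 26.6/237.1203 ≈ -0.43.
|E| < 1, so demand is inelastic at this price.

-0.43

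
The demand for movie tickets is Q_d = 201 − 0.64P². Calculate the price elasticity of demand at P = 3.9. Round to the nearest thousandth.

At P = 3.9, Q_d = 191.2656.
dQ_d/dP = −2·0.64·P = −4.992.
Point elasticity E = (dQ_d/dP)·(P/Q_d) = -4.992 × 3.9/191.2656 ≈ -0.102.
|E| < 1, so demand is inelastic at this price.

-0.102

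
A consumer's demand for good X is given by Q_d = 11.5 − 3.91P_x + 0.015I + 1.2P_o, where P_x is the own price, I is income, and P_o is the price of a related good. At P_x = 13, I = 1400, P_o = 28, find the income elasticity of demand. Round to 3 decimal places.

1.375

Substituting, Q_d = 11.5 − 3.91(13) + 0.015(1400) + 1.2(28) = 11.5 − 50.83 + 21 + 33.6 = 15.27.
∂Q_d/∂I = +0.015, so E_I = 0.015·(1400/15.27) ≈ 1.375.
E_I > 1: normal good (luxury).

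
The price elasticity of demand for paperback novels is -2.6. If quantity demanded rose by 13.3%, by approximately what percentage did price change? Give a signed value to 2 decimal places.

-5.12

%ΔQ ≈ E × %ΔP ⇒ %ΔP = %ΔQ / E = (13.3%)/(-2.6) ≈ -5.12%.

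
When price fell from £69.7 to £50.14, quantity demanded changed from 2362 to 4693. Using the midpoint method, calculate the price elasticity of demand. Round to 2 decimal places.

%ΔQ = (4693 − 2362)/[(2362 + 4693)/2] = 2331/3527.5 ≈ 0.6608.
%ΔP = (50.14 − 69.7)/[(69.7 + 50.14)/2] = -19.56/59.92 ≈ -0.3264.
Arc elasticity E = %ΔQ/%ΔP ≈ 0.6608/-0.3264 ≈ -2.02.
|E| > 1: demand is elastic over this range.

-2.02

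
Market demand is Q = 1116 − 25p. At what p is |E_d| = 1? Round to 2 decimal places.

For linear demand Q = a − bp, E = −bp/(a − bp). |E| = 1 ⇒ bp = a − bp ⇒ p = a/(2b).
p = 1116/(2·25) = 22.32.

22.32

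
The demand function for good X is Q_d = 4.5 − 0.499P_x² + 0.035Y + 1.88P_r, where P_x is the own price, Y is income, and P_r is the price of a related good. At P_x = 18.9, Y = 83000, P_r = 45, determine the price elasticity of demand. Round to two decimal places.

-0.13

Evaluating quantity at (P_x, Y, P_r) gives Q_d = 4.5 − 0.499(18.9)² + 0.035(83000) + 1.88(45) = 4.5 − 178.2478 + 2905 + 84.6 = 2815.8522.
∂Q_d/∂P_x = −2·0.499·P_x = -18.8622, so E_p = -18.8622·(18.9/2815.8522) ≈ -0.13.
|E_p| < 1: demand is inelastic.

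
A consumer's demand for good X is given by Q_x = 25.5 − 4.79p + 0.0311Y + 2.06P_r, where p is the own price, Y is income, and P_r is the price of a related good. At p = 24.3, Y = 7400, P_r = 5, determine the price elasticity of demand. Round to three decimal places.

First evaluate Q_x: 25.5 − 4.79(24.3) + 0.0311(7400) + 2.06(5) = 25.5 − 116.397 + 230.14 + 10.3 = 149.543.
∂Q_x/∂p = −4.79, so E_p = (−4.79)·(24.3/149.543) ≈ -0.778.
|E_p| < 1: demand is inelastic.

-0.778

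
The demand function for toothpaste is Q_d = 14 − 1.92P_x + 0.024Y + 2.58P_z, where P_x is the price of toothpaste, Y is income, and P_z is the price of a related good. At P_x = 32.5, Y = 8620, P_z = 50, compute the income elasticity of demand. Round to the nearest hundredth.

0.72

At the given point, Q_d = 14 − 1.92(32.5) + 0.024(8620) + 2.58(50) = 14 − 62.4 + 206.88 + 129 = 287.48.
∂Q_d/∂Y = +0.024, so E_I = 0.024·(8620/287.48) ≈ 0.72.
E_I ∈ (0,1): normal good (necessity).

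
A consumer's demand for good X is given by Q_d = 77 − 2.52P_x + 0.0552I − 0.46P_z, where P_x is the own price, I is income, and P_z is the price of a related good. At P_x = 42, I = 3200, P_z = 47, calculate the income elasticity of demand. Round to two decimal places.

1.40

At the given point, Q_d = 77 − 2.52(42) + 0.0552(3200) − 0.46(47) = 77 − 105.84 + 176.64 − 21.62 = 126.18.
∂Q_d/∂I = +0.0552, so E_I = 0.0552·(3200/126.18) ≈ 1.40.
E_I > 1: normal good (luxury).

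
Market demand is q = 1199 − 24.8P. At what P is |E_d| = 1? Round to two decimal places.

24.17

For linear demand q = a − bP, E = −bP/(a − bP). |E| = 1 ⇒ bP = a − bP ⇒ P = a/(2b).
P = 1199/(2·24.8) ≈ 24.17.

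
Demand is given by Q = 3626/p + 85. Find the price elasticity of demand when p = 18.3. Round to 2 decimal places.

-0.70

At p = 18.3, Q = 283.1421.
dQ/dp = −3626/p² = −10.8274.
Point elasticity E = (dQ/dp)·(p/Q) = -10.8274 × 18.3/283.1421 ≈ -0.70.
|E| < 1, so demand is inelastic at this price.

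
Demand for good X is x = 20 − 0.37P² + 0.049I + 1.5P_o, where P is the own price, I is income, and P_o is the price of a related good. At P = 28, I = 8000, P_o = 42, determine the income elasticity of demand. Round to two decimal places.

2.12

At the given point, x = 20 − 0.37(28)² + 0.049(8000) + 1.5(42) = 20 − 290.08 + 392 + 63 = 184.92.
∂x/∂I = +0.049, so E_I = 0.049·(8000/184.92) ≈ 2.12.
E_I > 1: normal good (luxury).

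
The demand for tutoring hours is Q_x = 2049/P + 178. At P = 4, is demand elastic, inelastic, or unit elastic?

inelastic

At P = 4, Q_x = 690.25.
dQ_x/dP = −2049/P² = −128.0625.
Point elasticity E = (dQ_x/dP)·(P/Q_x) = -128.0625 × 4/690.25 ≈ -0.742.
|E| ≈ 0.742 < 1, so demand is inelastic.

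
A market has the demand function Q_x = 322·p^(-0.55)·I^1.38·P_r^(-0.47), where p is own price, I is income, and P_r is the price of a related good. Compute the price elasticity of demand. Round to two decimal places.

For a Cobb–Douglas (constant-elasticity) form Q_x = A·p^α·…, the elasticity with respect to p equals the exponent α at every point.
Here the exponent on p is -0.55, so the price elasticity of demand is -0.55.

-0.55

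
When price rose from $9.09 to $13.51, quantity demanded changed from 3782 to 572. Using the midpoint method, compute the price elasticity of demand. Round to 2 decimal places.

%ΔQ = (572 − 3782)/[(3782 + 572)/2] = -3210/2177 ≈ -1.4745.
%Δp = (13.51 − 9.09)/[(9.09 + 13.51)/2] = 4.42/11.3 ≈ 0.3912.
Arc elasticity E = %ΔQ/%Δp ≈ -1.4745/0.3912 ≈ -3.77.
|E| > 1: demand is elastic over this range.

-3.77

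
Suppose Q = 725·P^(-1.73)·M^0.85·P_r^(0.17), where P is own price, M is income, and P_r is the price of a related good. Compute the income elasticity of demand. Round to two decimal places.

0.85

For a Cobb–Douglas (constant-elasticity) form Q = A·M^α·…, the elasticity with respect to M equals the exponent α at every point.
Here the exponent on M is 0.85, so the income elasticity of demand is 0.85.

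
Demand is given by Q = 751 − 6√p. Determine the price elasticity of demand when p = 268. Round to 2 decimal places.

At p = 268, Q = 652.7758.
dQ/dp = −6/(2√p) = −6/(2·16.3707).
Point elasticity E = (dQ/dp)·(p/Q) = -0.1833 × 268/652.7758 ≈ -0.08.
|E| < 1, so demand is inelastic at this price.

-0.08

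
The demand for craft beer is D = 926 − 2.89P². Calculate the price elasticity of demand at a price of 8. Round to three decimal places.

At P = 8, D = 741.04.
dD/dP = −2·2.89·P = −46.24.
Point elasticity E = (dD/dP)·(P/D) = -46.24 × 8/741.04 ≈ -0.499.
|E| < 1, so demand is inelastic at this price.

-0.499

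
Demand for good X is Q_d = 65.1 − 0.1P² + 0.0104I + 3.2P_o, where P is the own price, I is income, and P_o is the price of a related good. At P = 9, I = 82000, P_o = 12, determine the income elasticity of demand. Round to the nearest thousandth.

0.899

Substituting, Q_d = 65.1 − 0.1(9)² + 0.0104(82000) + 3.2(12) = 65.1 − 8.1 + 852.8 + 38.4 = 948.2.
∂Q_d/∂I = +0.0104, so E_I = 0.0104·(82000/948.2) ≈ 0.899.
E_I ∈ (0,1): normal good (necessity).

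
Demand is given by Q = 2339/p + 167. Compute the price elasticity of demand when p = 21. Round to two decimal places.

-0.40

At p = 21, Q = 278.381.
dQ/dp = −2339/p² = −5.3039.
Point elasticity E = (dQ/dp)·(p/Q) = -5.3039 × 21/278.381 ≈ -0.40.
|E| < 1, so demand is inelastic at this price.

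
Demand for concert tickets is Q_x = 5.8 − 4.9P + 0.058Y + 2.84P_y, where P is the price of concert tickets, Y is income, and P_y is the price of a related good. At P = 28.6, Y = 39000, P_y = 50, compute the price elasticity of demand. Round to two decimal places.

-0.06

Evaluating quantity at (P, Y, P_y) gives Q_x = 5.8 − 4.9(28.6) + 0.058(39000) + 2.84(50) = 5.8 − 140.14 + 2262 + 142 = 2269.66.
∂Q_x/∂P = −4.9, so E_p = (−4.9)·(28.6/2269.66) ≈ -0.06.
|E_p| < 1: demand is inelastic.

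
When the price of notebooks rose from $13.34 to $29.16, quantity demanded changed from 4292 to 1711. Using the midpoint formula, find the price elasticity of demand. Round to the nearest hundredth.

%ΔQ = (1711 − 4292)/[(4292 + 1711)/2] = -2581/3001.5 ≈ -0.8599.
%ΔP = (29.16 − 13.34)/[(13.34 + 29.16)/2] = 15.82/21.25 ≈ 0.7445.
Arc elasticity E = %ΔQ/%ΔP ≈ -0.8599/0.7445 ≈ -1.16.
|E| > 1: demand is elastic over this range.

-1.16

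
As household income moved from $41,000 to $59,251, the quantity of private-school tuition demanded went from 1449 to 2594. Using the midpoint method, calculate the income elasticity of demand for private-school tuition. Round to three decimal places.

1.556

%ΔQ = (2594 − 1449)/[(1449+2594)/2] = 1145/2021.5 ≈ 0.5664.
%ΔI = (59,251 − 41,000)/[(41,000+59,251)/2] = 18251/50125.5 ≈ 0.3641.
E_I = %ΔQ/%ΔI ≈ 1.556.
E_I > 1: normal good (luxury).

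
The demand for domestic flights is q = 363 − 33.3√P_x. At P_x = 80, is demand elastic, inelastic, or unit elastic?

elastic

At P_x = 80, q = 65.1557.
dq/dP_x = −33.3/(2√P_x) = −33.3/(2·8.9443).
Point elasticity E = (dq/dP_x)·(P_x/q) = -1.8615 × 80/65.1557 ≈ -2.286.
|E| ≈ 2.286 > 1, so demand is elastic.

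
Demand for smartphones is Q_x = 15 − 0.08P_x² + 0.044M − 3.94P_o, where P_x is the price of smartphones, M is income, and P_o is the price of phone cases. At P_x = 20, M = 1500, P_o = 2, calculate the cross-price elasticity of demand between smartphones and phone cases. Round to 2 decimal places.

-0.19

At the given point, Q_x = 15 − 0.08(20)² + 0.044(1500) − 3.94(2) = 15 − 32 + 66 − 7.88 = 41.12.
∂Q_x/∂P_o = −3.94, so E_xy = -3.94·(2/41.12) ≈ -0.19.
E_xy < 0: the goods are complements.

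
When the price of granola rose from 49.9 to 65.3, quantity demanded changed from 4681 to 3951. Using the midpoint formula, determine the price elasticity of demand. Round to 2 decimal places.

%Δq = (3951 − 4681)/[(4681 + 3951)/2] = -730/4316 ≈ -0.1691.
%ΔP = (65.3 − 49.9)/[(49.9 + 65.3)/2] = 15.4/57.6 ≈ 0.2674.
Arc elasticity E = %Δq/%ΔP ≈ -0.1691/0.2674 ≈ -0.63.
|E| < 1: demand is inelastic over this range.

-0.63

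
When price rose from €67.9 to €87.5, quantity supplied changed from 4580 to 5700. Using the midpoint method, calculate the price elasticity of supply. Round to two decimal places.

0.86

%Δq = (5700 − 4580)/[(4580 + 5700)/2] = 1120/5140 ≈ 0.2179.
%ΔP = (87.5 − 67.9)/[(67.9 + 87.5)/2] = 19.6/77.7 ≈ 0.2523.
Arc elasticity E = %Δq/%ΔP ≈ 0.2179/0.2523 ≈ 0.86.
|E| < 1: supply is inelastic over this range.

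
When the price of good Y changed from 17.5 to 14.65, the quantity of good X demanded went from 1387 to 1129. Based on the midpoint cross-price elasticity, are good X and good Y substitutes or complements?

substitutes

%ΔQ_x = (1129 − 1387)/[(1387+1129)/2] = -258/1258 ≈ -0.2051.
%ΔP_y = (14.65 − 17.5)/[(17.5+14.65)/2] ≈ -0.1773.
E_xy = -0.2051/-0.1773 ≈ 1.157.
E_xy > 0, so the goods are substitutes.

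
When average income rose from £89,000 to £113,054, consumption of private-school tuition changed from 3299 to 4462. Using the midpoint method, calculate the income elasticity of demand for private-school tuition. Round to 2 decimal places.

%ΔQ = (4462 − 3299)/[(3299+4462)/2] = 1163/3880.5 ≈ 0.2997.
%ΔI = (113,054 − 89,000)/[(89,000+113,054)/2] = 24054/101027 ≈ 0.2381.
E_I = %ΔQ/%ΔI ≈ 1.26.
E_I > 1: normal good (luxury).

1.26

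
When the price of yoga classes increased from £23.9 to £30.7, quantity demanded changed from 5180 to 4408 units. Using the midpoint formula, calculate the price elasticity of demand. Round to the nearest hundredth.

-0.65

%Δq = (4408 − 5180)/[(5180 + 4408)/2] = -772/4794 ≈ -0.1610.
%ΔP = (30.7 − 23.9)/[(23.9 + 30.7)/2] = 6.8/27.3 ≈ 0.2491.
Arc elasticity E = %Δq/%ΔP ≈ -0.1610/0.2491 ≈ -0.65.
|E| < 1: demand is inelastic over this range.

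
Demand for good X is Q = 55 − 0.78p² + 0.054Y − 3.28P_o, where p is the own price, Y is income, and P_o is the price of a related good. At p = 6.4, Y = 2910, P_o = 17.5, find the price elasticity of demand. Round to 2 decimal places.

-0.52

Evaluating quantity at (p, Y, P_o) gives Q = 55 − 0.78(6.4)² + 0.054(2910) − 3.28(17.5) = 55 − 31.9488 + 157.14 − 57.4 = 122.7912.
∂Q/∂p = −2·0.78·p = -9.984, so E_p = -9.984·(6.4/122.7912) ≈ -0.52.
|E_p| < 1: demand is inelastic.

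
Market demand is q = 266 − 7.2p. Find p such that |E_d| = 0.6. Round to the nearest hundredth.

Set −bp/(a − bp) = −0.6 ⇒ bp = 0.6(a − bp) ⇒ bp(1+0.6) = 0.6·a.
p = 0.6·266/(7.2·1.6) ≈ 13.85.

13.85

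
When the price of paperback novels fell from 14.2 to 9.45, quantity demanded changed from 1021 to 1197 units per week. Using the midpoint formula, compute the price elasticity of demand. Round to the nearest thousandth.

-0.395

%Δq = (1197 − 1021)/[(1021 + 1197)/2] = 176/1109 ≈ 0.1587.
%Δp = (9.45 − 14.2)/[(14.2 + 9.45)/2] = -4.75/11.825 ≈ -0.4017.
Arc elasticity E = %Δq/%Δp ≈ 0.1587/-0.4017 ≈ -0.395.
|E| < 1: demand is inelastic over this range.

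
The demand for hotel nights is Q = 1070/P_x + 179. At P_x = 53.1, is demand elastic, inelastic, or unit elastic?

inelastic

At P_x = 53.1, Q = 199.1507.
dQ/dP_x = −1070/P_x² = −0.3795.
Point elasticity E = (dQ/dP_x)·(P_x/Q) = -0.3795 × 53.1/199.1507 ≈ -0.101.
|E| ≈ 0.101 < 1, so demand is inelastic.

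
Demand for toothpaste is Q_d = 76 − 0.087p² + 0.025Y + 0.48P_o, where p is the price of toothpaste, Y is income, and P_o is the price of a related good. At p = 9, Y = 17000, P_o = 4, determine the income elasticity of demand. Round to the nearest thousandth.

0.857

Substituting, Q_d = 76 − 0.087(9)² + 0.025(17000) + 0.48(4) = 76 − 7.047 + 425 + 1.92 = 495.873.
∂Q_d/∂Y = +0.025, so E_I = 0.025·(17000/495.873) ≈ 0.857.
E_I ∈ (0,1): normal good (necessity).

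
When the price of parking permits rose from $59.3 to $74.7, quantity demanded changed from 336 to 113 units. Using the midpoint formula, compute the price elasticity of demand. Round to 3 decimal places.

-4.322

%Δq = (113 − 336)/[(336 + 113)/2] = -223/224.5 ≈ -0.9933.
%Δp = (74.7 − 59.3)/[(59.3 + 74.7)/2] = 15.4/67 ≈ 0.2299.
Arc elasticity E = %Δq/%Δp ≈ -0.9933/0.2299 ≈ -4.322.
|E| > 1: demand is elastic over this range.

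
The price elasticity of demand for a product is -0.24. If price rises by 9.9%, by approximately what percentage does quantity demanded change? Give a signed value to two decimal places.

%ΔQ ≈ E × %ΔP = (-0.24) × (9.9%) ≈ -2.38%.

-2.38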